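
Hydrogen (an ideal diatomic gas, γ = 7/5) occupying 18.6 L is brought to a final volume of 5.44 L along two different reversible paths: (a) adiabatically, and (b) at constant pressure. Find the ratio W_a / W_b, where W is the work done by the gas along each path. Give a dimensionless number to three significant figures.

W_a / W_b ≈ 2.24

Path (a) adiabatic: W = P₁V₁(1 − (V₁/V₂)^(γ−1))/(γ−1) → W_a/(P₁V₁) = -1.588.
Path (b) isobaric: W = P₁(V₂ − V₁) → W_b/(P₁V₁) = -0.7075.
W_a / W_b = -1.588 / -0.7075 = 2.244.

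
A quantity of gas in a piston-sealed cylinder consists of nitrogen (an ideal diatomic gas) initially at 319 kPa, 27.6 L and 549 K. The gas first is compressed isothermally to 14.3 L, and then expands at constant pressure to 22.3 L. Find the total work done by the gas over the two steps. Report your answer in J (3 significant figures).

W_total ≈ -864 J

Step 1 (isothermal): W = P₁V₁ ln(V₂/V₁) = (8804) ln(14.3/27.6) = -5789 J.
After step 1: P = 615.7 kPa, V = 14.3 L, T = 549 K.
Step 2 (isobaric): W = PΔV = (615.7 kPa)(22.3 − 14.3 L) = 4926 J.
W_total = -5789 + 4926 = -863.8 J.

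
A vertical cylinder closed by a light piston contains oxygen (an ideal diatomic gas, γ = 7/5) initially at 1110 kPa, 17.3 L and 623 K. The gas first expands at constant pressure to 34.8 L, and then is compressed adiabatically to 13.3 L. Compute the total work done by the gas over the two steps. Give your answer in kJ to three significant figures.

W_total ≈ -25.9 kJ

Step 1 (isobaric): W = PΔV = (1110 kPa)(34.8 − 17.3 L) = 19425 J.
After step 1: P = 1110 kPa, V = 34.8 L, T = 1253 K.
Step 2 (adiabatic): W = (P₁V₁ − P₂V₂)/(γ−1) = (38628 − 56754)/0.4 = -45314 J.
W_total = 19425 − 45314 = -25889 J.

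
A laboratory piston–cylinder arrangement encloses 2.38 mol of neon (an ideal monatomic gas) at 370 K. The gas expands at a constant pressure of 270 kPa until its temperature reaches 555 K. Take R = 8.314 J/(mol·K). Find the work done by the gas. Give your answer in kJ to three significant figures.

W ≈ 3.66 kJ

Isobaric: W = P ΔV = nR ΔT.
W = (2.38)(8.314)(555 − 370) = 3661 J.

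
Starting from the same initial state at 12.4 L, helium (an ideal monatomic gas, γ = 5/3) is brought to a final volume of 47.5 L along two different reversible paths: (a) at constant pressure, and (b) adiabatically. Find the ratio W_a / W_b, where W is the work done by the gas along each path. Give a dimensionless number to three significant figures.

Path (a) isobaric: W = P₁(V₂ − V₁) → W_a/(P₁V₁) = 2.831.
Path (b) adiabatic: W = P₁V₁(1 − (V₁/V₂)^(γ−1))/(γ−1) → W_b/(P₁V₁) = 0.8873.
W_a / W_b = 2.831 / 0.8873 = 3.19.

W_a / W_b ≈ 3.19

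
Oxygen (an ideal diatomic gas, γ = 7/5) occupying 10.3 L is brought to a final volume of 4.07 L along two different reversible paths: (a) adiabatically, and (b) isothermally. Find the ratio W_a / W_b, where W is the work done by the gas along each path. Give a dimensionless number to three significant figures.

W_a / W_b ≈ 1.21

Path (a) adiabatic: W = P₁V₁(1 − (V₁/V₂)^(γ−1))/(γ−1) → W_a/(P₁V₁) = -1.124.
Path (b) isothermal: W = P₁V₁ ln(V₂/V₁) → W_b/(P₁V₁) = -0.9285.
W_a / W_b = -1.124 / -0.9285 = 1.211.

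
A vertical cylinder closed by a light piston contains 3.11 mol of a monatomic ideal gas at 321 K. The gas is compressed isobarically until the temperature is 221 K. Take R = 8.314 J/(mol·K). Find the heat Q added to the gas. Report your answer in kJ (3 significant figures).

Q ≈ -6.46 kJ

Isobaric: W = nRΔT = (3.11)(8.314)(-100) = -2586 J.
ΔU = nCᵥΔT with Cᵥ = 3R/2: ΔU = (3.11)(12.47)(-100) = -3878 J.
Q = ΔU + W = -3878 − 2586 = -6464 J.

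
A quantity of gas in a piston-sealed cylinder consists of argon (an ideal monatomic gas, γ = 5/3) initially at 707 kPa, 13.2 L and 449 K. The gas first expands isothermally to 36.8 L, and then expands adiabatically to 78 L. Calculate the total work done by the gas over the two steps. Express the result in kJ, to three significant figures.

Step 1 (isothermal): W = P₁V₁ ln(V₂/V₁) = (9332) ln(36.8/13.2) = 9568 J.
After step 1: P = 253.6 kPa, V = 36.8 L, T = 449 K.
Step 2 (adiabatic): W = (P₁V₁ − P₂V₂)/(γ−1) = (9332 − 5656)/0.667 = 5515 J.
W_total = 9568 + 5515 = 15083 J.

W_total ≈ 15.1 kJ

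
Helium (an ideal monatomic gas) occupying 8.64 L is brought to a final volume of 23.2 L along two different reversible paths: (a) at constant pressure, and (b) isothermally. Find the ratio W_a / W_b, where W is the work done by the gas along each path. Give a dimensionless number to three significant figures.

W_a / W_b ≈ 1.71

Path (a) isobaric: W = P₁(V₂ − V₁) → W_a/(P₁V₁) = 1.685.
Path (b) isothermal: W = P₁V₁ ln(V₂/V₁) → W_b/(P₁V₁) = 0.9877.
W_a / W_b = 1.685 / 0.9877 = 1.706.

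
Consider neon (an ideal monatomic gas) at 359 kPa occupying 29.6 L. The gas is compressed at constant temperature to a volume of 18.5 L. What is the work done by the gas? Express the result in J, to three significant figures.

W ≈ -4990 J

Isothermal: W = nRT ln(V₂/V₁) = P₁V₁ ln(V₂/V₁).
P₁V₁ = (359 kPa)(29.6 L) = 10626 J.
W = 10626 × ln(18.5/29.6) = 10626 × -0.47
W_by_gas = -4994 J.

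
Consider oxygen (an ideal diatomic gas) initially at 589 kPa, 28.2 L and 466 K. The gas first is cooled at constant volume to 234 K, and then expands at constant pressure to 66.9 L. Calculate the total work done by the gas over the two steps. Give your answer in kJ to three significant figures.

W_total ≈ 11.4 kJ

Step 1 (isochoric): W = 0 (constant volume).
After step 1: P = 295.8 kPa (V unchanged).
Step 2 (isobaric): W = PΔV = (295.8 kPa)(66.9 − 28.2 L) = 11446 J.
W_total = 0 + 11446 = 11446 J.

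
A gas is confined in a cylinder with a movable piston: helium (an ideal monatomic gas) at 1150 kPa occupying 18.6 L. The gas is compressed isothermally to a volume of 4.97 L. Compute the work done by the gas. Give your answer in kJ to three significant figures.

Isothermal: W = nRT ln(V₂/V₁) = P₁V₁ ln(V₂/V₁).
P₁V₁ = (1150 kPa)(18.6 L) = 21390 J.
W = 21390 × ln(4.97/18.6) = 21390 × -1.32
W_by_gas = -28229 J.

W ≈ -28.2 kJ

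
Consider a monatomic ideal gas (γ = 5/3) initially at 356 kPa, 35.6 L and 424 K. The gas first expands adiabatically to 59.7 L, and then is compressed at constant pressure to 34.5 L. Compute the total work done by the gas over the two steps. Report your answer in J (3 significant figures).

W_total ≈ 1750 J

Step 1 (adiabatic): W = (P₁V₁ − P₂V₂)/(γ−1) = (12674 − 8979)/0.667 = 5542 J.
After step 1: P = 150.4 kPa, V = 59.7 L, T = 300.4 K.
Step 2 (isobaric): W = PΔV = (150.4 kPa)(34.5 − 59.7 L) = -3790 J.
W_total = 5542 − 3790 = 1752 J.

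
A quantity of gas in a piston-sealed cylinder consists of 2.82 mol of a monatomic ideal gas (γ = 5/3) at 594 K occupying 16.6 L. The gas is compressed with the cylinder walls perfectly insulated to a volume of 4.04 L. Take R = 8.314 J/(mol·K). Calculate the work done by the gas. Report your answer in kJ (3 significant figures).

Adiabatic: TV^(γ−1) = const with γ = 5/3.
T₂ = T₁ (V₁/V₂)^(γ−1) = 594 × (16.6/4.04)^0.667 = 594 × 2.565 = 1524 K.
W_by = nCᵥ(T₁ − T₂) = (2.82)(12.47)(594 − 1524) = -32701 J.

W ≈ -32.7 kJ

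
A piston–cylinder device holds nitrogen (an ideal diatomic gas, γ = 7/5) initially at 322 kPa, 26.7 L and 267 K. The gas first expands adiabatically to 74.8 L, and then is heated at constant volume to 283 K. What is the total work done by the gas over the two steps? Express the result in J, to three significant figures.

Step 1 (adiabatic): W = (P₁V₁ − P₂V₂)/(γ−1) = (8597 − 5694)/0.4 = 7259 J.
Step 2 (isochoric): W = 0 (constant volume).
W_total = 7259 + 0 = 7259 J.

W_total ≈ 7260 J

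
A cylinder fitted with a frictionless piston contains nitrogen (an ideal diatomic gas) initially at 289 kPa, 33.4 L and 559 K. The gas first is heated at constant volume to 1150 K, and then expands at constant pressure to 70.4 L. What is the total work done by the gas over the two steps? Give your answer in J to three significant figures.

Step 1 (isochoric): W = 0 (constant volume).
After step 1: P = 594.5 kPa (V unchanged).
Step 2 (isobaric): W = PΔV = (594.5 kPa)(70.4 − 33.4 L) = 21998 J.
W_total = 0 + 21998 = 21998 J.

W_total ≈ 22000 J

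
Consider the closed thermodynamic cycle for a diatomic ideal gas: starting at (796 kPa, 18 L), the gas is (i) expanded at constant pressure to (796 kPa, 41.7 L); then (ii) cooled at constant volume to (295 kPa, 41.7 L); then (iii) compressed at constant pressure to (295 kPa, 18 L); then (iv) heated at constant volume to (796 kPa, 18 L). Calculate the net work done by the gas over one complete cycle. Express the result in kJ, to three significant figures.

Constant-volume legs do no work.
W(i) = (796)(41.7 − 18) = 18865 J; W(iii) = (295)(18 − 41.7) = -6992 J.
W_net = 18865 − 6992 = 11874 J (the clockwise enclosed area).

W_net ≈ 11.9 kJ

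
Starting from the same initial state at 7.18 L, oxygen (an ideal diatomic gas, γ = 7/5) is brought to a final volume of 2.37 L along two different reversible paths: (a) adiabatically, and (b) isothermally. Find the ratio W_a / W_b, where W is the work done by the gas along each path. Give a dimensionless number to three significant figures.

W_a / W_b ≈ 1.26

Path (a) adiabatic: W = P₁V₁(1 − (V₁/V₂)^(γ−1))/(γ−1) → W_a/(P₁V₁) = -1.395.
Path (b) isothermal: W = P₁V₁ ln(V₂/V₁) → W_b/(P₁V₁) = -1.108.
W_a / W_b = -1.395 / -1.108 = 1.258.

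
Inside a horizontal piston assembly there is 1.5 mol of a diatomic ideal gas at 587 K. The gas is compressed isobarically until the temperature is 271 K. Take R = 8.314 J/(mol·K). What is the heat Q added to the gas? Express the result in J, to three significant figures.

Q ≈ -13800 J

Isobaric: W = nRΔT = (1.5)(8.314)(-316) = -3941 J.
ΔU = nCᵥΔT with Cᵥ = 5R/2: ΔU = (1.5)(20.79)(-316) = -9852 J.
Q = ΔU + W = -9852 − 3941 = -13793 J.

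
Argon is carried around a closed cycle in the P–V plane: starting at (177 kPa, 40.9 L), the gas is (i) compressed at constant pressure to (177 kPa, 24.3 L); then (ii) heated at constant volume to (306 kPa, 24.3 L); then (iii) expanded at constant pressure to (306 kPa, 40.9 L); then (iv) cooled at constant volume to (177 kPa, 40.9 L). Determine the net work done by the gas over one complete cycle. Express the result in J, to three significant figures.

W_net ≈ 2140 J

Constant-volume legs do no work.
W(i) = (177)(24.3 − 40.9) = -2938 J; W(iii) = (306)(40.9 − 24.3) = 5080 J.
W_net = -2938 + 5080 = 2141 J (the clockwise enclosed area).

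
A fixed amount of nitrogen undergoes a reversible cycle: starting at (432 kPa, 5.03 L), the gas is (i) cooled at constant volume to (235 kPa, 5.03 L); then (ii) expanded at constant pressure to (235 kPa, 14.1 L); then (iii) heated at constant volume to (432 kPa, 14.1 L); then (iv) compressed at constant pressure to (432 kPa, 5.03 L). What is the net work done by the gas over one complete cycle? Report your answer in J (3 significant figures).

W_net ≈ -1790 J

Constant-volume legs do no work.
W(ii) = (235)(14.1 − 5.03) = 2131 J; W(iv) = (432)(5.03 − 14.1) = -3918 J.
W_net = 2131 − 3918 = -1787 J (the counter-clockwise enclosed area).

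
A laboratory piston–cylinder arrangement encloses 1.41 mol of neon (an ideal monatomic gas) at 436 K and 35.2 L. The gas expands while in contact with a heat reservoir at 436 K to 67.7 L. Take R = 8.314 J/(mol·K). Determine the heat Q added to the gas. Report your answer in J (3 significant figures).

Isothermal ⇒ ΔU = 0, so Q = W = nRT ln(V₂/V₁).
Q = (1.41)(8.314)(436) ln(67.7/35.2) = 5111 × 0.654 = 3343 J.

Q ≈ 3340 J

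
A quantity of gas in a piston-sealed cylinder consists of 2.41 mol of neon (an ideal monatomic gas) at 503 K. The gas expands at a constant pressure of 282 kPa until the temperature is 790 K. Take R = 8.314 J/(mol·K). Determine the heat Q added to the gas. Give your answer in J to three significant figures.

Isobaric: W = nRΔT = (2.41)(8.314)(287) = 5751 J.
ΔU = nCᵥΔT with Cᵥ = 3R/2: ΔU = (2.41)(12.47)(287) = 8626 J.
Q = ΔU + W = 8626 + 5751 = 14376 J.

Q ≈ 14400 J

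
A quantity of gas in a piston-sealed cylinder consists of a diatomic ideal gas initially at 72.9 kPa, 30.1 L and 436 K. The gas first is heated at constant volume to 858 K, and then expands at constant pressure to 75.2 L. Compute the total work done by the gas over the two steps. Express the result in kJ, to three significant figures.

Step 1 (isochoric): W = 0 (constant volume).
After step 1: P = 143.5 kPa (V unchanged).
Step 2 (isobaric): W = PΔV = (143.5 kPa)(75.2 − 30.1 L) = 6470 J.
W_total = 0 + 6470 = 6470 J.

W_total ≈ 6.47 kJ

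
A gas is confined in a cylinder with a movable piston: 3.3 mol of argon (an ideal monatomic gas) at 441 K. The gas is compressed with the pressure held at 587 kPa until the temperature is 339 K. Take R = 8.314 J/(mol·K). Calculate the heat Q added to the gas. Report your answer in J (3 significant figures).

Isobaric: W = nRΔT = (3.3)(8.314)(-102) = -2798 J.
ΔU = nCᵥΔT with Cᵥ = 3R/2: ΔU = (3.3)(12.47)(-102) = -4198 J.
Q = ΔU + W = -4198 − 2798 = -6996 J.

Q ≈ -7000 J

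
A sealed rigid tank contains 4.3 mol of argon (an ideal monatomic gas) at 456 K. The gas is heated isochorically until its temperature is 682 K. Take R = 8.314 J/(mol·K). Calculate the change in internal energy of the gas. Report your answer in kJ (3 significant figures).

Constant volume ⇒ W = 0, so Q = ΔU = nCᵥΔT with Cᵥ = 3R/2 = 12.47 J/(mol·K).
ΔU = (4.3)(12.47)(682 − 456) = 12119 J.

ΔU ≈ 12.1 kJ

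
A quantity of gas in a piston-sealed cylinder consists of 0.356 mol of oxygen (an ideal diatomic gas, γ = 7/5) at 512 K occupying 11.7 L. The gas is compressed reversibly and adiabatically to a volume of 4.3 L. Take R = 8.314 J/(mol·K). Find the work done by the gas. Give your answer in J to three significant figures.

W ≈ -1870 J

Adiabatic: TV^(γ−1) = const with γ = 7/5.
T₂ = T₁ (V₁/V₂)^(γ−1) = 512 × (11.7/4.3)^0.4 = 512 × 1.492 = 764.1 K.
W_by = nCᵥ(T₁ − T₂) = (0.356)(20.79)(512 − 764.1) = -1865 J.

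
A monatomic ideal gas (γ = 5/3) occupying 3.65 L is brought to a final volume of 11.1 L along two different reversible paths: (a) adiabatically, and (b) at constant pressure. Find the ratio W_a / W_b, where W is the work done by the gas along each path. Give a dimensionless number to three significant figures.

W_a / W_b ≈ 0.385

Path (a) adiabatic: W = P₁V₁(1 − (V₁/V₂)^(γ−1))/(γ−1) → W_a/(P₁V₁) = 0.7854.
Path (b) isobaric: W = P₁(V₂ − V₁) → W_b/(P₁V₁) = 2.041.
W_a / W_b = 0.7854 / 2.041 = 0.3848.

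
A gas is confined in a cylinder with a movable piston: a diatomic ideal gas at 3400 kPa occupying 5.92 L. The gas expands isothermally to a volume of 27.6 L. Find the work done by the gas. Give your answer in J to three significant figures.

W ≈ 31000 J

Isothermal: W = nRT ln(V₂/V₁) = P₁V₁ ln(V₂/V₁).
P₁V₁ = (3400 kPa)(5.92 L) = 20128 J.
W = 20128 × ln(27.6/5.92) = 20128 × 1.539
W_by_gas = 30987 J.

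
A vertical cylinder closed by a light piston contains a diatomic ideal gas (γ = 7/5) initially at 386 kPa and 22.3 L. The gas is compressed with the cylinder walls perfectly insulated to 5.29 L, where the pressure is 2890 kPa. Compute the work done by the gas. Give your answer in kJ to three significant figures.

Adiabatic: W = (P₁V₁ − P₂V₂)/(γ − 1) with γ = 7/5.
P₁V₁ = 8608 J, P₂V₂ = 15288 J.
W = (8608 − 15288) / 0.4 = -16701 J.

W ≈ -16.7 kJ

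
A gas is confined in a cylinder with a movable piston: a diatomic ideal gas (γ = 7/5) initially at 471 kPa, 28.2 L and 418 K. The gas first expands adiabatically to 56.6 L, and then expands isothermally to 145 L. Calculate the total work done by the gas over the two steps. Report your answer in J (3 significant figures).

Step 1 (adiabatic): W = (P₁V₁ − P₂V₂)/(γ−1) = (13282 − 10052)/0.4 = 8076 J.
After step 1: P = 177.6 kPa, V = 56.6 L, T = 316.3 K.
Step 2 (isothermal): W = P₁V₁ ln(V₂/V₁) = (10052) ln(145/56.6) = 9456 J.
W_total = 8076 + 9456 = 17532 J.

W_total ≈ 17500 J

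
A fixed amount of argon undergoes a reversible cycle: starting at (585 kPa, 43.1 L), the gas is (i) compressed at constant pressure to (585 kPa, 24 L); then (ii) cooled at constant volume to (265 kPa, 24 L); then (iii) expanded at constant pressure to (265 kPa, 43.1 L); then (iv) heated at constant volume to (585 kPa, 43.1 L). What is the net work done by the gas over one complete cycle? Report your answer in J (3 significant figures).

W_net ≈ -6110 J

Constant-volume legs do no work.
W(i) = (585)(24 − 43.1) = -11174 J; W(iii) = (265)(43.1 − 24) = 5062 J.
W_net = -11174 + 5062 = -6112 J (the counter-clockwise enclosed area).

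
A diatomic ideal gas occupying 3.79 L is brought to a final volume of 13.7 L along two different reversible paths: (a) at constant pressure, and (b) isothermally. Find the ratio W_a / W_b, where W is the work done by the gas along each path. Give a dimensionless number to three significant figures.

W_a / W_b ≈ 2.03

Path (a) isobaric: W = P₁(V₂ − V₁) → W_a/(P₁V₁) = 2.615.
Path (b) isothermal: W = P₁V₁ ln(V₂/V₁) → W_b/(P₁V₁) = 1.285.
W_a / W_b = 2.615 / 1.285 = 2.035.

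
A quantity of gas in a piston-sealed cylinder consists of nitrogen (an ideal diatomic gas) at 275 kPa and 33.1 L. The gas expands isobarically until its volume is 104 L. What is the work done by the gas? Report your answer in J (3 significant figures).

W ≈ 19500 J

Isobaric: W = P ΔV.
W = (275 kPa)(104 − 33.1 L) = (275)(70.9) = 19498 J.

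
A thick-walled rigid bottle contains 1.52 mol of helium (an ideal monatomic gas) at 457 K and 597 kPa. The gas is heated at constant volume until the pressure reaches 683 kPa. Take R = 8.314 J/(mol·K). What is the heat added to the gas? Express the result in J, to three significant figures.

Q ≈ 1250 J

Constant volume ⇒ W = 0, so Q = ΔU = nCᵥΔT with Cᵥ = 3R/2 = 12.47 J/(mol·K).
At constant V, T₂/T₁ = P₂/P₁ ⇒ ΔT = T₁(P₂/P₁ − 1) = 457·(683/597 − 1) = 65.83 K.
ΔU = (1.52)(12.47)(65.83) = 1248 J.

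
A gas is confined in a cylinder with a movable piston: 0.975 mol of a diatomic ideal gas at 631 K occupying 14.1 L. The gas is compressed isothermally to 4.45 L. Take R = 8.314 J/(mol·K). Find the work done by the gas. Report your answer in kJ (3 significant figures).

W ≈ -5.90 kJ

Isothermal: W = nRT ln(V₂/V₁).
W = (0.975)(8.314)(631) × ln(4.45/14.1)
  = 5115 × -1.153
W_by_gas = -5899 J.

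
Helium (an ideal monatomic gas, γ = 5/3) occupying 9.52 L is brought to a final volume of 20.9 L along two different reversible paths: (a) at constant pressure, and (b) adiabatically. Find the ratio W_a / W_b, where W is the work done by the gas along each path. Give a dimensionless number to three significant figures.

W_a / W_b ≈ 1.95

Path (a) isobaric: W = P₁(V₂ − V₁) → W_a/(P₁V₁) = 1.195.
Path (b) adiabatic: W = P₁V₁(1 − (V₁/V₂)^(γ−1))/(γ−1) → W_b/(P₁V₁) = 0.612.
W_a / W_b = 1.195 / 0.612 = 1.953.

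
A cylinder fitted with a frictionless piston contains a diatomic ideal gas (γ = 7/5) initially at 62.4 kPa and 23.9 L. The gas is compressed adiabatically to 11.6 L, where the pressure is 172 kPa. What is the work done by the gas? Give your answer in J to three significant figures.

W ≈ -1260 J

Adiabatic: W = (P₁V₁ − P₂V₂)/(γ − 1) with γ = 7/5.
P₁V₁ = 1491 J, P₂V₂ = 1995 J.
W = (1491 − 1995) / 0.4 = -1260 J.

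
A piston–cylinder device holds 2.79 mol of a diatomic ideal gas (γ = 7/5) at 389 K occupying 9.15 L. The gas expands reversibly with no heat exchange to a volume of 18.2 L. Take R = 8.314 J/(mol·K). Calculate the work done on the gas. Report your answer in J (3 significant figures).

W ≈ -5420 J

Adiabatic: TV^(γ−1) = const with γ = 7/5.
T₂ = T₁ (V₁/V₂)^(γ−1) = 389 × (9.15/18.2)^0.4 = 389 × 0.7595 = 295.5 K.
W_by = nCᵥ(T₁ − T₂) = (2.79)(20.79)(389 − 295.5) = 5425 J.
Work on gas = −W_by = -5425 J.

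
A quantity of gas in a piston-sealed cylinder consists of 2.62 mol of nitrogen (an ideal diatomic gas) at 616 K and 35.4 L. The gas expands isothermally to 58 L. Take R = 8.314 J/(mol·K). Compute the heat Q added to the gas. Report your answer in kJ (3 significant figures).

Isothermal ⇒ ΔU = 0, so Q = W = nRT ln(V₂/V₁).
Q = (2.62)(8.314)(616) ln(58/35.4) = 13418 × 0.4937 = 6625 J.

Q ≈ 6.62 kJ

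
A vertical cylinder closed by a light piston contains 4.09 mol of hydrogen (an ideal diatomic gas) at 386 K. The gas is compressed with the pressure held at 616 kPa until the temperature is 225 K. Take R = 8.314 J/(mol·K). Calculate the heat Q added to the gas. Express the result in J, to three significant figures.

Isobaric: W = nRΔT = (4.09)(8.314)(-161) = -5475 J.
ΔU = nCᵥΔT with Cᵥ = 5R/2: ΔU = (4.09)(20.79)(-161) = -13687 J.
Q = ΔU + W = -13687 − 5475 = -19161 J.

Q ≈ -19200 J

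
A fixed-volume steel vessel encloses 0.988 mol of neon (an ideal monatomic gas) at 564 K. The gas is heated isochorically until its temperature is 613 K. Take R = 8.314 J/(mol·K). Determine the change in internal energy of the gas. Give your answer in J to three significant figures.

ΔU ≈ 604 J

Constant volume ⇒ W = 0, so Q = ΔU = nCᵥΔT with Cᵥ = 3R/2 = 12.47 J/(mol·K).
ΔU = (0.988)(12.47)(613 − 564) = 603.7 J.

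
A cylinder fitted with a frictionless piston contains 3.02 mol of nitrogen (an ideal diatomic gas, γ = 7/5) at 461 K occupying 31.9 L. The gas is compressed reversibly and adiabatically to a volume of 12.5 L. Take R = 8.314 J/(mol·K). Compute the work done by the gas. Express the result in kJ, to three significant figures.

Adiabatic: TV^(γ−1) = const with γ = 7/5.
T₂ = T₁ (V₁/V₂)^(γ−1) = 461 × (31.9/12.5)^0.4 = 461 × 1.455 = 670.6 K.
W_by = nCᵥ(T₁ − T₂) = (3.02)(20.79)(461 − 670.6) = -13156 J.

W ≈ -13.2 kJ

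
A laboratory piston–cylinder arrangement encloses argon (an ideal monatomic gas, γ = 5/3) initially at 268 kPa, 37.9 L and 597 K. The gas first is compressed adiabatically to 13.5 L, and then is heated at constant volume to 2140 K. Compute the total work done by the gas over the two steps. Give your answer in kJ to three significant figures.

W_total ≈ -15.1 kJ

Step 1 (adiabatic): W = (P₁V₁ − P₂V₂)/(γ−1) = (10157 − 20214)/0.667 = -15085 J.
Step 2 (isochoric): W = 0 (constant volume).
W_total = -15085 + 0 = -15085 J.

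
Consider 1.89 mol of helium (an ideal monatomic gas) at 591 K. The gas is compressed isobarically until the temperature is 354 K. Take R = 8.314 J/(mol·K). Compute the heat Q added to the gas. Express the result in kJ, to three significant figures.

Isobaric: W = nRΔT = (1.89)(8.314)(-237) = -3724 J.
ΔU = nCᵥΔT with Cᵥ = 3R/2: ΔU = (1.89)(12.47)(-237) = -5586 J.
Q = ΔU + W = -5586 − 3724 = -9310 J.

Q ≈ -9.31 kJ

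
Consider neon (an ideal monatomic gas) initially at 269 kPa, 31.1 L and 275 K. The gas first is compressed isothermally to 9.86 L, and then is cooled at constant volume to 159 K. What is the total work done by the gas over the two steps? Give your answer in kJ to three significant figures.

W_total ≈ -9.61 kJ

Step 1 (isothermal): W = P₁V₁ ln(V₂/V₁) = (8366) ln(9.86/31.1) = -9610 J.
Step 2 (isochoric): W = 0 (constant volume).
W_total = -9610 + 0 = -9610 J.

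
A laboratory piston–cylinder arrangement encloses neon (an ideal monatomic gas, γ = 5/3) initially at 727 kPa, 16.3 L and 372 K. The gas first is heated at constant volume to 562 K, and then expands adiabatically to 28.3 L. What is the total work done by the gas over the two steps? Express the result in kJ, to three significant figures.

W_total ≈ 8.26 kJ

Step 1 (isochoric): W = 0 (constant volume).
After step 1: P = 1098 kPa (V unchanged).
Step 2 (adiabatic): W = (P₁V₁ − P₂V₂)/(γ−1) = (17903 − 12393)/0.667 = 8264 J.
W_total = 0 + 8264 = 8264 J.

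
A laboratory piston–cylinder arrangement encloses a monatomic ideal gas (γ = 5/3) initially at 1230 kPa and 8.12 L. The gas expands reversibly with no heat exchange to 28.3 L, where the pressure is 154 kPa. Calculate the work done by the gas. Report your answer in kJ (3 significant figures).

Adiabatic: W = (P₁V₁ − P₂V₂)/(γ − 1) with γ = 5/3.
P₁V₁ = 9988 J, P₂V₂ = 4358 J.
W = (9988 − 4358) / 0.6667 = 8444 J.

W ≈ 8.44 kJ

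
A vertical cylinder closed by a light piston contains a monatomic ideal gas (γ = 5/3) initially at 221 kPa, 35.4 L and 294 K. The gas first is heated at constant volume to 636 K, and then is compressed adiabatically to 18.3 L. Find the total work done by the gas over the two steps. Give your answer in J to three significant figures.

W_total ≈ -14000 J

Step 1 (isochoric): W = 0 (constant volume).
After step 1: P = 478.1 kPa (V unchanged).
Step 2 (adiabatic): W = (P₁V₁ − P₂V₂)/(γ−1) = (16924 − 26275)/0.667 = -14026 J.
W_total = 0 − 14026 = -14026 J.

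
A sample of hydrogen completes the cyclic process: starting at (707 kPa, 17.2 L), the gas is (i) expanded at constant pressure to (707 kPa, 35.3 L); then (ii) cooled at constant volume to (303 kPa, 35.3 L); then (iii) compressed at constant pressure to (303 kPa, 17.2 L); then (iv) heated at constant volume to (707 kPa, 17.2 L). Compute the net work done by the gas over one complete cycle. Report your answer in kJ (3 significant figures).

W_net ≈ 7.31 kJ

Constant-volume legs do no work.
W(i) = (707)(35.3 − 17.2) = 12797 J; W(iii) = (303)(17.2 − 35.3) = -5484 J.
W_net = 12797 − 5484 = 7312 J (the clockwise enclosed area).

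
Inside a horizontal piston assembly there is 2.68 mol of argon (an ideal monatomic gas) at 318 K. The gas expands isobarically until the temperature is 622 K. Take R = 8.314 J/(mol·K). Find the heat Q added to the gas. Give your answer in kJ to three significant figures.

Isobaric: W = nRΔT = (2.68)(8.314)(304) = 6774 J.
ΔU = nCᵥΔT with Cᵥ = 3R/2: ΔU = (2.68)(12.47)(304) = 10160 J.
Q = ΔU + W = 10160 + 6774 = 16934 J.

Q ≈ 16.9 kJ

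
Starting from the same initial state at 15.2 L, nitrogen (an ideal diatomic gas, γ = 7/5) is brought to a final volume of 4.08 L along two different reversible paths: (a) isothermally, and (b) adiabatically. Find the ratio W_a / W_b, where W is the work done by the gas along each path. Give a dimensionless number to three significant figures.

W_a / W_b ≈ 0.760

Path (a) isothermal: W = P₁V₁ ln(V₂/V₁) → W_a/(P₁V₁) = -1.315.
Path (b) adiabatic: W = P₁V₁(1 − (V₁/V₂)^(γ−1))/(γ−1) → W_b/(P₁V₁) = -1.731.
W_a / W_b = -1.315 / -1.731 = 0.7599.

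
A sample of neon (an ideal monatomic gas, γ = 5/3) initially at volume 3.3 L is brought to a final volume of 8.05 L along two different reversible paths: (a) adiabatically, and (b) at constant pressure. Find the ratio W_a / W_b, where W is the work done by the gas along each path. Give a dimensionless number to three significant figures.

W_a / W_b ≈ 0.467

Path (a) adiabatic: W = P₁V₁(1 − (V₁/V₂)^(γ−1))/(γ−1) → W_a/(P₁V₁) = 0.6722.
Path (b) isobaric: W = P₁(V₂ − V₁) → W_b/(P₁V₁) = 1.439.
W_a / W_b = 0.6722 / 1.439 = 0.467.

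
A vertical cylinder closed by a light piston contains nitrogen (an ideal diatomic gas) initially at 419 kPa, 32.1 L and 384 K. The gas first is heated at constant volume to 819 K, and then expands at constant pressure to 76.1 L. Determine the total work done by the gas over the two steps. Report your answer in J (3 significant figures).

W_total ≈ 39300 J

Step 1 (isochoric): W = 0 (constant volume).
After step 1: P = 893.6 kPa (V unchanged).
Step 2 (isobaric): W = PΔV = (893.6 kPa)(76.1 − 32.1 L) = 39321 J.
W_total = 0 + 39321 = 39321 J.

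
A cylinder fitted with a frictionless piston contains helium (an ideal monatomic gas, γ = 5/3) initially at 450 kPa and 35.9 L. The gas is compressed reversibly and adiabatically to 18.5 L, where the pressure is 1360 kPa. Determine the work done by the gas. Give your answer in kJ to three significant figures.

W ≈ -13.5 kJ

Adiabatic: W = (P₁V₁ − P₂V₂)/(γ − 1) with γ = 5/3.
P₁V₁ = 16155 J, P₂V₂ = 25160 J.
W = (16155 − 25160) / 0.6667 = -13507 J.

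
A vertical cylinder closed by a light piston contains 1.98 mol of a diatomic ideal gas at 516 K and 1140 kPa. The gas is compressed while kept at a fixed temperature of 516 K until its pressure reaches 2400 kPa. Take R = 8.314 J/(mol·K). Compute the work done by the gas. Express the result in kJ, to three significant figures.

Isothermal process: W = nRT ln(V₂/V₁) = nRT ln(P₁/P₂).
W = (1.98)(8.314)(516) × ln(1140/2400)
  = 8494 × ln(0.475) = 8494 × -0.7444
W_by_gas = -6323 J.

W ≈ -6.32 kJ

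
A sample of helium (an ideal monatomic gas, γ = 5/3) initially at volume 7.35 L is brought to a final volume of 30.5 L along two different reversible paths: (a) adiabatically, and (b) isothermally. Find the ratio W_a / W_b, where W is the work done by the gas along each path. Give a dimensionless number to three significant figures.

W_a / W_b ≈ 0.646

Path (a) adiabatic: W = P₁V₁(1 − (V₁/V₂)^(γ−1))/(γ−1) → W_a/(P₁V₁) = 0.9191.
Path (b) isothermal: W = P₁V₁ ln(V₂/V₁) → W_b/(P₁V₁) = 1.423.
W_a / W_b = 0.9191 / 1.423 = 0.6459.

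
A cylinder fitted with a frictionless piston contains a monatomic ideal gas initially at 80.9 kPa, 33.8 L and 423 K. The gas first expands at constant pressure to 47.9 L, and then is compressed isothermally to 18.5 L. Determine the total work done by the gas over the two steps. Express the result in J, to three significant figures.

W_total ≈ -2550 J

Step 1 (isobaric): W = PΔV = (80.9 kPa)(47.9 − 33.8 L) = 1141 J.
After step 1: P = 80.9 kPa, V = 47.9 L, T = 599.5 K.
Step 2 (isothermal): W = P₁V₁ ln(V₂/V₁) = (3875) ln(18.5/47.9) = -3687 J.
W_total = 1141 − 3687 = -2546 J.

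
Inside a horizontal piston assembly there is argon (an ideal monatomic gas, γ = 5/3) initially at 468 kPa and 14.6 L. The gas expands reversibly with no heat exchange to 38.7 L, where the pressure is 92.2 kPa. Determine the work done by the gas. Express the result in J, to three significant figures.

W ≈ 4900 J

Adiabatic: W = (P₁V₁ − P₂V₂)/(γ − 1) with γ = 5/3.
P₁V₁ = 6833 J, P₂V₂ = 3568 J.
W = (6833 − 3568) / 0.6667 = 4897 J.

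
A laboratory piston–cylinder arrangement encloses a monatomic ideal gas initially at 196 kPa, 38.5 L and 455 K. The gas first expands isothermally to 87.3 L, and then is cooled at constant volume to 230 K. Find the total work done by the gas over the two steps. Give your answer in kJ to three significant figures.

W_total ≈ 6.18 kJ

Step 1 (isothermal): W = P₁V₁ ln(V₂/V₁) = (7546) ln(87.3/38.5) = 6178 J.
Step 2 (isochoric): W = 0 (constant volume).
W_total = 6178 + 0 = 6178 J.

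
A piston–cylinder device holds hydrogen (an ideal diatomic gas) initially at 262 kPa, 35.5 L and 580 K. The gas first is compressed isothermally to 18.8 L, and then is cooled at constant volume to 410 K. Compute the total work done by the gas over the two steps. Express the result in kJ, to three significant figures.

W_total ≈ -5.91 kJ

Step 1 (isothermal): W = P₁V₁ ln(V₂/V₁) = (9301) ln(18.8/35.5) = -5912 J.
Step 2 (isochoric): W = 0 (constant volume).
W_total = -5912 + 0 = -5912 J.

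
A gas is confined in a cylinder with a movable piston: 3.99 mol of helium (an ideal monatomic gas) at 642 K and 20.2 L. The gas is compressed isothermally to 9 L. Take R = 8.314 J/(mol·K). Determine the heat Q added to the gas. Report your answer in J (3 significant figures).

Q ≈ -17200 J

Isothermal ⇒ ΔU = 0, so Q = W = nRT ln(V₂/V₁).
Q = (3.99)(8.314)(642) ln(9/20.2) = 21297 × -0.8085 = -17218 J.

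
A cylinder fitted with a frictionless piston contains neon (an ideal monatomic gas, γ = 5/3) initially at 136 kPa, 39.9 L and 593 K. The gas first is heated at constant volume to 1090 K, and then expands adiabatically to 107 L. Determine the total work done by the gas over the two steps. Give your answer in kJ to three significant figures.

W_total ≈ 7.21 kJ

Step 1 (isochoric): W = 0 (constant volume).
After step 1: P = 250 kPa (V unchanged).
Step 2 (adiabatic): W = (P₁V₁ − P₂V₂)/(γ−1) = (9974 − 5167)/0.667 = 7210 J.
W_total = 0 + 7210 = 7210 J.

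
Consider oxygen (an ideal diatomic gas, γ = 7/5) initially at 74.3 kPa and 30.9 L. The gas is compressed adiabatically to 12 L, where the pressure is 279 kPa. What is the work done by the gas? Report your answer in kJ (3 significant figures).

Adiabatic: W = (P₁V₁ − P₂V₂)/(γ − 1) with γ = 7/5.
P₁V₁ = 2296 J, P₂V₂ = 3348 J.
W = (2296 − 3348) / 0.4 = -2630 J.

W ≈ -2.63 kJ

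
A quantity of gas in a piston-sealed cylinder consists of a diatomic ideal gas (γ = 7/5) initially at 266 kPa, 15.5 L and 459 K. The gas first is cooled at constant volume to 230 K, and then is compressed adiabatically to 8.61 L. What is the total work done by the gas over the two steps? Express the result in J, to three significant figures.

Step 1 (isochoric): W = 0 (constant volume).
After step 1: P = 133.3 kPa (V unchanged).
Step 2 (adiabatic): W = (P₁V₁ − P₂V₂)/(γ−1) = (2066 − 2614)/0.4 = -1369 J.
W_total = 0 − 1369 = -1369 J.

W_total ≈ -1370 J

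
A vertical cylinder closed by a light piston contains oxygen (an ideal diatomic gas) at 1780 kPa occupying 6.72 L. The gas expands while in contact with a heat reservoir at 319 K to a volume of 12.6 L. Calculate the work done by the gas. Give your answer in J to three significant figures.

Isothermal: W = nRT ln(V₂/V₁) = P₁V₁ ln(V₂/V₁).
P₁V₁ = (1780 kPa)(6.72 L) = 11962 J.
W = 11962 × ln(12.6/6.72) = 11962 × 0.6286
W_by_gas = 7519 J.

W ≈ 7520 J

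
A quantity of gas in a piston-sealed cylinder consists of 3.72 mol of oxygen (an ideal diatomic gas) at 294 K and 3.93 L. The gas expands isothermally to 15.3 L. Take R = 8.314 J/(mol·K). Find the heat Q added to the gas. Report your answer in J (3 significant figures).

Q ≈ 12400 J

Isothermal ⇒ ΔU = 0, so Q = W = nRT ln(V₂/V₁).
Q = (3.72)(8.314)(294) ln(15.3/3.93) = 9093 × 1.359 = 12359 J.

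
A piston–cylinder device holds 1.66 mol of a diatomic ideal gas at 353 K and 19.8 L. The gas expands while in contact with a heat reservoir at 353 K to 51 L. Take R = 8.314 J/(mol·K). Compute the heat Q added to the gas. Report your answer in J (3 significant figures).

Q ≈ 4610 J

Isothermal ⇒ ΔU = 0, so Q = W = nRT ln(V₂/V₁).
Q = (1.66)(8.314)(353) ln(51/19.8) = 4872 × 0.9461 = 4609 J.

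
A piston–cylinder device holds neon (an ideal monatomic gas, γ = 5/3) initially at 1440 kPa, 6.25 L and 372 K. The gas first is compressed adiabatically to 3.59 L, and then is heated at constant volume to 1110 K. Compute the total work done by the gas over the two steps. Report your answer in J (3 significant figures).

W_total ≈ -6040 J

Step 1 (adiabatic): W = (P₁V₁ − P₂V₂)/(γ−1) = (9000 − 13025)/0.667 = -6037 J.
Step 2 (isochoric): W = 0 (constant volume).
W_total = -6037 + 0 = -6037 J.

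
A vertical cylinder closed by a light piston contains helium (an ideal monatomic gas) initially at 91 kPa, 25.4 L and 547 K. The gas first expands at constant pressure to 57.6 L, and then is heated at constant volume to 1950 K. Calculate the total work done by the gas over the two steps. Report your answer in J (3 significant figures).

Step 1 (isobaric): W = PΔV = (91 kPa)(57.6 − 25.4 L) = 2930 J.
Step 2 (isochoric): W = 0 (constant volume).
W_total = 2930 + 0 = 2930 J.

W_total ≈ 2930 J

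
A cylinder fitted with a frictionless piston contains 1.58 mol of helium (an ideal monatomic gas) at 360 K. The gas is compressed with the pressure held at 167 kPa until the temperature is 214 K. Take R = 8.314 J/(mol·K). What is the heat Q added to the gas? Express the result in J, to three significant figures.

Q ≈ -4790 J

Isobaric: W = nRΔT = (1.58)(8.314)(-146) = -1918 J.
ΔU = nCᵥΔT with Cᵥ = 3R/2: ΔU = (1.58)(12.47)(-146) = -2877 J.
Q = ΔU + W = -2877 − 1918 = -4795 J.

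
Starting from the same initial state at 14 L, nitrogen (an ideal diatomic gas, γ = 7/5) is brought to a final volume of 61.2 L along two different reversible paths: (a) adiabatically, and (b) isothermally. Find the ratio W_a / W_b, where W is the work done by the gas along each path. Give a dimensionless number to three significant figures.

W_a / W_b ≈ 0.755

Path (a) adiabatic: W = P₁V₁(1 − (V₁/V₂)^(γ−1))/(γ−1) → W_a/(P₁V₁) = 1.114.
Path (b) isothermal: W = P₁V₁ ln(V₂/V₁) → W_b/(P₁V₁) = 1.475.
W_a / W_b = 1.114 / 1.475 = 0.7554.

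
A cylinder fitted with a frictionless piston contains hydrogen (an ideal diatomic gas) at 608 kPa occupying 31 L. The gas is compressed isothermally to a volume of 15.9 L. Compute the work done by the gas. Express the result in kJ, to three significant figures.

W ≈ -12.6 kJ

Isothermal: W = nRT ln(V₂/V₁) = P₁V₁ ln(V₂/V₁).
P₁V₁ = (608 kPa)(31 L) = 18848 J.
W = 18848 × ln(15.9/31) = 18848 × -0.6677
W_by_gas = -12584 J.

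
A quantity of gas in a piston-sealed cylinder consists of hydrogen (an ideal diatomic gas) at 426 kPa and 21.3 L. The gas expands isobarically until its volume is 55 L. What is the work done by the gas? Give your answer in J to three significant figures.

W ≈ 14400 J

Isobaric: W = P ΔV.
W = (426 kPa)(55 − 21.3 L) = (426)(33.7) = 14356 J.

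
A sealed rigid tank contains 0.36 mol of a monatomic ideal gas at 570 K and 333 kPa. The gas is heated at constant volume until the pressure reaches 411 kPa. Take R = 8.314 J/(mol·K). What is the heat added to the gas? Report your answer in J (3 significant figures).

Q ≈ 599 J

Constant volume ⇒ W = 0, so Q = ΔU = nCᵥΔT with Cᵥ = 3R/2 = 12.47 J/(mol·K).
At constant V, T₂/T₁ = P₂/P₁ ⇒ ΔT = T₁(P₂/P₁ − 1) = 570·(411/333 − 1) = 133.5 K.
ΔU = (0.36)(12.47)(133.5) = 599.4 J.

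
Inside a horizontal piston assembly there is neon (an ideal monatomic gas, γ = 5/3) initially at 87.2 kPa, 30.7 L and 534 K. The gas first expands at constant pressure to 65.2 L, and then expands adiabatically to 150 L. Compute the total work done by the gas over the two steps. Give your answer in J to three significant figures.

Step 1 (isobaric): W = PΔV = (87.2 kPa)(65.2 − 30.7 L) = 3008 J.
After step 1: P = 87.2 kPa, V = 65.2 L, T = 1134 K.
Step 2 (adiabatic): W = (P₁V₁ − P₂V₂)/(γ−1) = (5685 − 3262)/0.667 = 3635 J.
W_total = 3008 + 3635 = 6643 J.

W_total ≈ 6640 J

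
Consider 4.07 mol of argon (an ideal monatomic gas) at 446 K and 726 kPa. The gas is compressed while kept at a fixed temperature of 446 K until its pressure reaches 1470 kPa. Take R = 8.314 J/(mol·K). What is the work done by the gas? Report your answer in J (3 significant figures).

W ≈ -10600 J

Isothermal process: W = nRT ln(V₂/V₁) = nRT ln(P₁/P₂).
W = (4.07)(8.314)(446) × ln(726/1470)
  = 15092 × ln(0.4939) = 15092 × -0.7055
W_by_gas = -10647 J.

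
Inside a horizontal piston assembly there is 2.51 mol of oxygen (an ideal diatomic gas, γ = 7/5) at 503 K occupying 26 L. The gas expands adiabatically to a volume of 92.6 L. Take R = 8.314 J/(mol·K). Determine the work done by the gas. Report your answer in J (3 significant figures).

Adiabatic: TV^(γ−1) = const with γ = 7/5.
T₂ = T₁ (V₁/V₂)^(γ−1) = 503 × (26/92.6)^0.4 = 503 × 0.6017 = 302.6 K.
W_by = nCᵥ(T₁ − T₂) = (2.51)(20.79)(503 − 302.6) = 10453 J.

W ≈ 10500 J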